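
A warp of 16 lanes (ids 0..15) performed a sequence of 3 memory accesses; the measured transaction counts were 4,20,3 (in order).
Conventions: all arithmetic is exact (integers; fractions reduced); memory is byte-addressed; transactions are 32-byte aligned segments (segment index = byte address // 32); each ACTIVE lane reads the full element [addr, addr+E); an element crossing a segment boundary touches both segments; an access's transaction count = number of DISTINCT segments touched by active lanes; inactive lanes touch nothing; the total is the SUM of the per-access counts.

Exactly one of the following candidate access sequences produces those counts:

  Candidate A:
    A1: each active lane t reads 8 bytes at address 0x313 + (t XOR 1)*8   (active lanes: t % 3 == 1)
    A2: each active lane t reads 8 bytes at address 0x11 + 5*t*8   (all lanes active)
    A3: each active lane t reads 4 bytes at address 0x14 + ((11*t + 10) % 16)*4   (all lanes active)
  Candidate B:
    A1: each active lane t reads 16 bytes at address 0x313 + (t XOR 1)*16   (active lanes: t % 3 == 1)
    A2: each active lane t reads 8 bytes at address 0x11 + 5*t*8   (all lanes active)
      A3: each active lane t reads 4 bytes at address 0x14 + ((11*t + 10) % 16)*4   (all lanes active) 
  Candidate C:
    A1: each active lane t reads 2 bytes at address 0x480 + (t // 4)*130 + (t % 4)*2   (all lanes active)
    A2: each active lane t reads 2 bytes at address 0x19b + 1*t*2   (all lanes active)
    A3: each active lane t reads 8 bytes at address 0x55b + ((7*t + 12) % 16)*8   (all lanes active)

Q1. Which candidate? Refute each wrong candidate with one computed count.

B: A1 gives 6 transactions, not 4
C: A2 gives 2 transactions, not 20
A: all counts match (4,20,3)

Answer: A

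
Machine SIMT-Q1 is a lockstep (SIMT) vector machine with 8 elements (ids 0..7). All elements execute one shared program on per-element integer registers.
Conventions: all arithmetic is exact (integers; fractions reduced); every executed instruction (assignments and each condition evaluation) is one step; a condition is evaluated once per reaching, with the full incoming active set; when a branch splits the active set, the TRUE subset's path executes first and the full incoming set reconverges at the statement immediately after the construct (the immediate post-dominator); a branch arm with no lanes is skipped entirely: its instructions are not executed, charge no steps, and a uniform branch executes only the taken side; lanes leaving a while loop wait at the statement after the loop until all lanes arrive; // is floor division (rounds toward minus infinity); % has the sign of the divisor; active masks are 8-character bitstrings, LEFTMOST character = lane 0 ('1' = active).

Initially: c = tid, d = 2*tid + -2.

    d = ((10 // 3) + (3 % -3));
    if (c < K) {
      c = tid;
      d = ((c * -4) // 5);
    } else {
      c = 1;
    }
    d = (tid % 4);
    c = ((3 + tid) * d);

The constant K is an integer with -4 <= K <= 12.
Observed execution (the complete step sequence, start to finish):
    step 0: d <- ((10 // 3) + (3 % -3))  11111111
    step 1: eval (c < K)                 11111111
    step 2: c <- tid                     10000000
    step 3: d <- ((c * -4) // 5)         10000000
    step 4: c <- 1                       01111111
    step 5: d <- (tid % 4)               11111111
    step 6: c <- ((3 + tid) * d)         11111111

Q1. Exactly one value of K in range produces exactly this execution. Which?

Answer: K = 1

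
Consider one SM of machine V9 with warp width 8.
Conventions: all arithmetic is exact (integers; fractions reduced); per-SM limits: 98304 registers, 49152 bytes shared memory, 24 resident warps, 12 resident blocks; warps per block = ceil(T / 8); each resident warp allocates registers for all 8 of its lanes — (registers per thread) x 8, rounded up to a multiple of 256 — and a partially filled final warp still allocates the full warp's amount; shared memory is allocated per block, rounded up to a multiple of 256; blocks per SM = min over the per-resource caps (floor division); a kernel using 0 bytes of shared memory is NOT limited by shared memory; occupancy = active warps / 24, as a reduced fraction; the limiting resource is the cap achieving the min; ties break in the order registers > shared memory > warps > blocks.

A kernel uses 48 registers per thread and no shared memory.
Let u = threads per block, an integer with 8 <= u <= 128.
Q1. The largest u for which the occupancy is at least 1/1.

Answer: u = 96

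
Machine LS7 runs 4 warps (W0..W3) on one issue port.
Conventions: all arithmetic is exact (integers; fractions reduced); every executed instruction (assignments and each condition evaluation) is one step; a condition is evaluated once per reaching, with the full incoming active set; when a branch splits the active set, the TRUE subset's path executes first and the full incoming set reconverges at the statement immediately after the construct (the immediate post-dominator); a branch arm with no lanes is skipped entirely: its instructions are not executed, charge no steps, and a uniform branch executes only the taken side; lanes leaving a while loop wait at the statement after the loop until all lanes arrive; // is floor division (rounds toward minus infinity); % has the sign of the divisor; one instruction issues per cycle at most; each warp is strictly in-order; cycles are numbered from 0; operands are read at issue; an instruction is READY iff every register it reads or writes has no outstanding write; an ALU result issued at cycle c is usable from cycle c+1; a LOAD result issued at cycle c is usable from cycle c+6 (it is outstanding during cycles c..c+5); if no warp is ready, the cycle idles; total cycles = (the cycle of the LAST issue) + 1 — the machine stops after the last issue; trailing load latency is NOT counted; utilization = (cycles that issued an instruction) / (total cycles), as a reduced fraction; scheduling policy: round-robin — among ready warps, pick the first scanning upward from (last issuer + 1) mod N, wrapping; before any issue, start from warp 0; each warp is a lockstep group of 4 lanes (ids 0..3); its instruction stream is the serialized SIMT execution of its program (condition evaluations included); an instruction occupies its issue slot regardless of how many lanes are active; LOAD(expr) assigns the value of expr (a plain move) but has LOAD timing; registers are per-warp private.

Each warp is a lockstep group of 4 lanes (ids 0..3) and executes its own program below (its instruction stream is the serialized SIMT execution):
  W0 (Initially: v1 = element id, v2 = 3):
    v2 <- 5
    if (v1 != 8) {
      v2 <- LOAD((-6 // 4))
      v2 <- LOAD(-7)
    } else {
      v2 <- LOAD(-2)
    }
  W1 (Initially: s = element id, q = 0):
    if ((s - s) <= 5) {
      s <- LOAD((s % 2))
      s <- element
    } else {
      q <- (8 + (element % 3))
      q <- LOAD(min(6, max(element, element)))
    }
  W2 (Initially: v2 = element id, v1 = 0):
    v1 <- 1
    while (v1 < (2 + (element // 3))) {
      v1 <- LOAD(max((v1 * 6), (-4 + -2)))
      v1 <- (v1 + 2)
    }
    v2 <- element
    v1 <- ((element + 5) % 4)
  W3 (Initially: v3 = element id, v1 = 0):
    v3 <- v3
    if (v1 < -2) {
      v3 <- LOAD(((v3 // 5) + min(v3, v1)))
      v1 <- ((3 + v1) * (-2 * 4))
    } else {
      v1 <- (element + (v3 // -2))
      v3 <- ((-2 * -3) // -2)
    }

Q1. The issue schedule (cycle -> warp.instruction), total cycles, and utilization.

cycle 0: W0.I0
cycle 1: W1.I0
cycle 2: W2.I0
cycle 3: W3.I0
cycle 4: W0.I1
cycle 5: W1.I1
cycle 6: W2.I1
cycle 7: W3.I1
cycle 8: W0.I2
cycle 9: W2.I2
cycle 10: W3.I2
cycle 11: W1.I2
cycle 12: W3.I3
cycle 13: idle
cycle 14: W0.I3
cycle 15: W2.I3
cycle 16: W2.I4
cycle 17: W2.I5
cycle 18: W2.I6

Answer: 19 cycles, utilization 18/19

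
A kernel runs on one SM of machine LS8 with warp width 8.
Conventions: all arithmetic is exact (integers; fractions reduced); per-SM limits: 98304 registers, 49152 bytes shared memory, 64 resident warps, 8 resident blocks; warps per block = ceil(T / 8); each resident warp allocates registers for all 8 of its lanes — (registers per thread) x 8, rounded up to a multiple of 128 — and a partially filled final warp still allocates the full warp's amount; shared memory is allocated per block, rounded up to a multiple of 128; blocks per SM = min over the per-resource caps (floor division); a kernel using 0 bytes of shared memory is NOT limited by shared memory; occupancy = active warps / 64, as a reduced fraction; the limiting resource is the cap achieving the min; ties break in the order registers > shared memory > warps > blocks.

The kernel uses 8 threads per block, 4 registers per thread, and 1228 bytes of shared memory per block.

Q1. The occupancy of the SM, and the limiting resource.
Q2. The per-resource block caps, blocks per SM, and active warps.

Answer: occupancy 1/8, limited by blocks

registers: 768 blocks
shared memory: 38 blocks
warps: 64 blocks
blocks: 8 blocks

Answer: 8 blocks, 8 active warps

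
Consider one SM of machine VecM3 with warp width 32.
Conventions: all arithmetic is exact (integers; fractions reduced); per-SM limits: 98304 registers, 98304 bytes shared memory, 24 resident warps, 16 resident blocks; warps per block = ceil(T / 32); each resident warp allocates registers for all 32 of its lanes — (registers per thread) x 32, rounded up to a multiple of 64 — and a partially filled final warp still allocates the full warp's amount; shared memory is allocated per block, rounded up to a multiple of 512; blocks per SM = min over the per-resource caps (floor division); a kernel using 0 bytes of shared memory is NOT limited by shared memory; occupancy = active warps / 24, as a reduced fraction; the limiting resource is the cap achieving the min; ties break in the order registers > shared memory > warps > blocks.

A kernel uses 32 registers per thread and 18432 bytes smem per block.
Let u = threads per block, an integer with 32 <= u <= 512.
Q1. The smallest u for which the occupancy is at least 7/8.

Answer: u = 161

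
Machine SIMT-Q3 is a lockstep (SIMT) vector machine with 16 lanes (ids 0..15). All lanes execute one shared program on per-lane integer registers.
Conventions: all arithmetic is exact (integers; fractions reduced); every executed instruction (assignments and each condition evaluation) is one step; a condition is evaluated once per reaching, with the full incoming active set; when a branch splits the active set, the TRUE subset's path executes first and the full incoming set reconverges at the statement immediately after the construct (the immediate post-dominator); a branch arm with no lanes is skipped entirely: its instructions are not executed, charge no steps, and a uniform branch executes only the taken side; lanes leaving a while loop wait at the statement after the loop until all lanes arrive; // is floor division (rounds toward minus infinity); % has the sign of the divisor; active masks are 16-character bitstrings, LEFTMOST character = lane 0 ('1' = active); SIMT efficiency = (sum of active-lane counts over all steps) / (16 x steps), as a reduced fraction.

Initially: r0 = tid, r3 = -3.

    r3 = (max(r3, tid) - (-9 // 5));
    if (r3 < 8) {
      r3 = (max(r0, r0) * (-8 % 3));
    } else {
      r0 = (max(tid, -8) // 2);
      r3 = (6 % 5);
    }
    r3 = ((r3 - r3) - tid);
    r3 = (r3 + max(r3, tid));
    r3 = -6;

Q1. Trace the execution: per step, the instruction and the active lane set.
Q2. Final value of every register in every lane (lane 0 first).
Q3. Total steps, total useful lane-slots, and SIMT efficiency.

step 0: r3 <- (max(r3, tid) - (-9 // 5)) 1111111111111111
step 1: eval (r3 < 8)                1111111111111111
step 2: r3 <- (max(r0, r0) * (-8 % 3)) 1111110000000000
step 3: r0 <- (max(tid, -8) // 2)    0000001111111111
step 4: r3 <- (6 % 5)                0000001111111111
step 5: r3 <- ((r3 - r3) - tid)      1111111111111111
step 6: r3 <- (r3 + max(r3, tid))    1111111111111111
step 7: r3 <- -6                     1111111111111111

Answer: 8 steps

r0: 0,1,2,3,4,5,3,3,4,4,5,5,6,6,7,7
r3: -6,-6,-6,-6,-6,-6,-6,-6,-6,-6,-6,-6,-6,-6,-6,-6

steps = 8; useful = 106; efficiency = 106/128 = 53/64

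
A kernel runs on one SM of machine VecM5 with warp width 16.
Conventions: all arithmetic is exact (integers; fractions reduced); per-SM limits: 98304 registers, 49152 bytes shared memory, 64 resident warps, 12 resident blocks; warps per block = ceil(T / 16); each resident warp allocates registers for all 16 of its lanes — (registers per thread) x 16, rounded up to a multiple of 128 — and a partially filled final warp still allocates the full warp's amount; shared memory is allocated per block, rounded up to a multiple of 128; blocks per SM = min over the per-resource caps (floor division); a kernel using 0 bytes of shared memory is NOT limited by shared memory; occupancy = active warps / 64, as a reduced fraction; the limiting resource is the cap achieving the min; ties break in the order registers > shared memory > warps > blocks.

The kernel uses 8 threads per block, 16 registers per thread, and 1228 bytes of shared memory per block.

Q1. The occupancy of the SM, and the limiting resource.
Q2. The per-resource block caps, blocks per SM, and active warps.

Answer: occupancy 3/16, limited by blocks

registers: 384 blocks
shared memory: 38 blocks
warps: 64 blocks
blocks: 12 blocks

Answer: 12 blocks, 12 active warps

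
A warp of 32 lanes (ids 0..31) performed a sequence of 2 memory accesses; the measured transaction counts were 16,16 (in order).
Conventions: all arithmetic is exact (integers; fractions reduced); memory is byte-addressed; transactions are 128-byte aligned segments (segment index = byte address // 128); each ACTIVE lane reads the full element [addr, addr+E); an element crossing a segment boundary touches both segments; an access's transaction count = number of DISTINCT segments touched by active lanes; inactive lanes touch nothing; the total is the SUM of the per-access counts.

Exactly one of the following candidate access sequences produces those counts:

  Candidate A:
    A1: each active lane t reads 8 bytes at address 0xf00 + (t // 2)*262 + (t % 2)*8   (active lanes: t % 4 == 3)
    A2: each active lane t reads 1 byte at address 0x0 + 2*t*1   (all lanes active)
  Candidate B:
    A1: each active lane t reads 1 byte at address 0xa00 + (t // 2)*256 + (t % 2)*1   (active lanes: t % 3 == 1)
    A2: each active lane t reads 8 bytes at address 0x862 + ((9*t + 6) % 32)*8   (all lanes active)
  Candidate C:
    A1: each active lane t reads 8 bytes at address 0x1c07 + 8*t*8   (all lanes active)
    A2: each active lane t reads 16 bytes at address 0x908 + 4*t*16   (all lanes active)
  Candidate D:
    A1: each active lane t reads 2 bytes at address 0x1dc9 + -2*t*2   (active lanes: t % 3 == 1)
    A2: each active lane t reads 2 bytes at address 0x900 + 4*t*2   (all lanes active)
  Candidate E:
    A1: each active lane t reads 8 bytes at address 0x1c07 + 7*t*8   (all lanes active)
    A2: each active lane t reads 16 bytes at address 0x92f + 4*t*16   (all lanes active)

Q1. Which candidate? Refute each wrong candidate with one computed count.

A: A1 gives 8 transactions, not 16
B: A1 gives 11 transactions, not 16
D: A1 gives 2 transactions, not 16
E: A1 gives 14 transactions, not 16
C: all counts match (16,16)

Answer: C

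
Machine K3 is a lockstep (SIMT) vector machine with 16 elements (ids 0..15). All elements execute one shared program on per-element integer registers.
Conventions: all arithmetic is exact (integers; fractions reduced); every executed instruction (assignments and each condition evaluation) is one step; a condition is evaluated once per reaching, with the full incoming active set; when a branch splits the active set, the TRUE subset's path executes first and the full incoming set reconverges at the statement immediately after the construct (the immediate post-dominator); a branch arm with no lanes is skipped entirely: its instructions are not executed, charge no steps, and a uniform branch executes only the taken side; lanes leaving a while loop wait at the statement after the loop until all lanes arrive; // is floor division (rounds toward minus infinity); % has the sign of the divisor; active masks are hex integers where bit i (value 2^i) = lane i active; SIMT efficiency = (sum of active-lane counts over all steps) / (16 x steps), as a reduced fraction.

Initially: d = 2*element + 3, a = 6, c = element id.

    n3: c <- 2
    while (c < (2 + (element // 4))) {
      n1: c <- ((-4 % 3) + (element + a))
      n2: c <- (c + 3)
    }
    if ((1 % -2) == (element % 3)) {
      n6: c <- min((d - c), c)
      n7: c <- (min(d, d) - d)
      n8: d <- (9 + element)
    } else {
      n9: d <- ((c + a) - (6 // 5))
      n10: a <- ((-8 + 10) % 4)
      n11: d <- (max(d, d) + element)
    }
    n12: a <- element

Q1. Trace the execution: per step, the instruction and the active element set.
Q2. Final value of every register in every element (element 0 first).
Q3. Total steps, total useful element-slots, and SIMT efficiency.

step 0: c <- 2                       0xffff
step 1: eval (c < (2 + (element // 4))) 0xffff
step 2: c <- ((-4 % 3) + (element + a)) 0xfff0
step 3: c <- (c + 3)                 0xfff0
step 4: eval (c < (2 + (element // 4))) 0xfff0
step 5: eval ((1 % -2) == (element % 3)) 0xffff
step 6: d <- ((c + a) - (6 // 5))    0xffff
step 7: a <- ((-8 + 10) % 4)         0xffff
step 8: d <- (max(d, d) + element)   0xffff
step 9: a <- element                 0xffff

Answer: 10 steps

d: 7,8,9,10,24,26,28,30,32,34,36,38,40,42,44,46
a: 0,1,2,3,4,5,6,7,8,9,10,11,12,13,14,15
c: 2,2,2,2,15,16,17,18,19,20,21,22,23,24,25,26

steps = 10; useful = 148; efficiency = 148/160 = 37/40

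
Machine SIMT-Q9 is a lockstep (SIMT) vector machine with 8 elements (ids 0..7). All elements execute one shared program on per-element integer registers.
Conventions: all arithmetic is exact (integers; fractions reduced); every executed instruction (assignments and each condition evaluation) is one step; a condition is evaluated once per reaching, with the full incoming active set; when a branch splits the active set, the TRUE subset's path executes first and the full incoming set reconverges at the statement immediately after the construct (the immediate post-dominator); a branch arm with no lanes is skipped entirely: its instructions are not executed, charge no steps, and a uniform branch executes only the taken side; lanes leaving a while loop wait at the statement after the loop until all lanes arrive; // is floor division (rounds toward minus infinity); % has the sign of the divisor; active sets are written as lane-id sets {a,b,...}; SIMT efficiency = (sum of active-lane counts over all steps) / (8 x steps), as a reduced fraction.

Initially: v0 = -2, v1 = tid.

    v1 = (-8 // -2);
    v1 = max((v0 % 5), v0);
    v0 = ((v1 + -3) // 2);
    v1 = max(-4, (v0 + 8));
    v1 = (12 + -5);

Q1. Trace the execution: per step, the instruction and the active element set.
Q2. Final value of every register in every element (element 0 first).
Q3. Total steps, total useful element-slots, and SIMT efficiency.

step 0: v1 <- (-8 // -2)             {0,1,2,3,4,5,6,7}
step 1: v1 <- max((v0 % 5), v0)      {0,1,2,3,4,5,6,7}
step 2: v0 <- ((v1 + -3) // 2)       {0,1,2,3,4,5,6,7}
step 3: v1 <- max(-4, (v0 + 8))      {0,1,2,3,4,5,6,7}
step 4: v1 <- (12 + -5)              {0,1,2,3,4,5,6,7}

Answer: 5 steps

v0: 0,0,0,0,0,0,0,0
v1: 7,7,7,7,7,7,7,7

steps = 5; useful = 40; efficiency = 40/40 = 1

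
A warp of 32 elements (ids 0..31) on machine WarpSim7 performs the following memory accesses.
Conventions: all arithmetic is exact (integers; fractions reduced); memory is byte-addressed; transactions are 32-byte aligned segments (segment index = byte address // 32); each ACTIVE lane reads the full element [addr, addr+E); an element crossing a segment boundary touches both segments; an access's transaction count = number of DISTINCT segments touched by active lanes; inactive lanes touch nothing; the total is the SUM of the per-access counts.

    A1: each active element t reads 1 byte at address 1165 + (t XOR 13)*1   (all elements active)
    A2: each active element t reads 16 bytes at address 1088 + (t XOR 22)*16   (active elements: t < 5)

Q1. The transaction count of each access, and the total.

A1: 2 transactions
A2: 3 transactions

Answer: 2,3; total 5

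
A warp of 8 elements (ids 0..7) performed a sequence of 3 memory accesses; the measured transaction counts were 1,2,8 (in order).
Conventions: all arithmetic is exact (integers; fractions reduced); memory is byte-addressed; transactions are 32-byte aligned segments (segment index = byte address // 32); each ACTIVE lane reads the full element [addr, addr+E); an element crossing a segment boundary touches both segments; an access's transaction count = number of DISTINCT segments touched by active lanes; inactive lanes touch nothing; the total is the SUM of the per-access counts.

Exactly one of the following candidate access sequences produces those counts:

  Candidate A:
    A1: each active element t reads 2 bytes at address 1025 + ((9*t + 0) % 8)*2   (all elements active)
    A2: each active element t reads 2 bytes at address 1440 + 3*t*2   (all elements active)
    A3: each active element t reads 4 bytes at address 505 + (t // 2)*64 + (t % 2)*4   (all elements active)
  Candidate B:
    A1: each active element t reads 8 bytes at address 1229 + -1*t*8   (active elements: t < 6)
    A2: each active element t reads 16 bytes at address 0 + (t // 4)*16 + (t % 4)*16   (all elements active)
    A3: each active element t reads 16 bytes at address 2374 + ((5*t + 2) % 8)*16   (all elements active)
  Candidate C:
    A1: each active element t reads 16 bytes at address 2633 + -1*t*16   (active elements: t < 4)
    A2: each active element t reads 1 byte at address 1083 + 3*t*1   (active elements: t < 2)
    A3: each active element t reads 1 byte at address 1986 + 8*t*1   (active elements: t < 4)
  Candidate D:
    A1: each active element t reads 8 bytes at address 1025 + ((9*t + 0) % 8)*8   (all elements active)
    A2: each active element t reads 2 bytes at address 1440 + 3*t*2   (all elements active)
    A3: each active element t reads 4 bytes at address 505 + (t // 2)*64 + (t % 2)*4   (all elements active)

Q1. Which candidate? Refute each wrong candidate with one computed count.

B: A1 gives 2 transactions, not 1
C: A1 gives 3 transactions, not 1
D: A1 gives 3 transactions, not 1
A: all counts match (1,2,8)

Answer: A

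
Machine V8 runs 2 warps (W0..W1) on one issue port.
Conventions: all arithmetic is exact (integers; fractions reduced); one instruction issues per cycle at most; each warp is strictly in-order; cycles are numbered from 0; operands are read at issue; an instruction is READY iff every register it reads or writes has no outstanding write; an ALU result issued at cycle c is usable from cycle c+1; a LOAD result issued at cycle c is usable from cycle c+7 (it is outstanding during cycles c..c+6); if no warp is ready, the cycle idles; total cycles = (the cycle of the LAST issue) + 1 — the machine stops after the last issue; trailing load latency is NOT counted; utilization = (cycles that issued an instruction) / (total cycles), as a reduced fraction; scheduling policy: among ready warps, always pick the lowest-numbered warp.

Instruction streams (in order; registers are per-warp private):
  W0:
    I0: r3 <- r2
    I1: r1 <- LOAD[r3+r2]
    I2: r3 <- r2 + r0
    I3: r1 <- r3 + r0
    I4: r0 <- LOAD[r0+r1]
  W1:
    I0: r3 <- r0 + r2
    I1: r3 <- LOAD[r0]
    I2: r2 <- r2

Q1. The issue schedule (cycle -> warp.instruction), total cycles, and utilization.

cycle 0: W0.I0
cycle 1: W0.I1
cycle 2: W0.I2
cycle 3: W1.I0
cycle 4: W1.I1
cycle 5: W1.I2
cycle 6: idle
cycle 7: idle
cycle 8: W0.I3
cycle 9: W0.I4

Answer: 10 cycles, utilization 4/5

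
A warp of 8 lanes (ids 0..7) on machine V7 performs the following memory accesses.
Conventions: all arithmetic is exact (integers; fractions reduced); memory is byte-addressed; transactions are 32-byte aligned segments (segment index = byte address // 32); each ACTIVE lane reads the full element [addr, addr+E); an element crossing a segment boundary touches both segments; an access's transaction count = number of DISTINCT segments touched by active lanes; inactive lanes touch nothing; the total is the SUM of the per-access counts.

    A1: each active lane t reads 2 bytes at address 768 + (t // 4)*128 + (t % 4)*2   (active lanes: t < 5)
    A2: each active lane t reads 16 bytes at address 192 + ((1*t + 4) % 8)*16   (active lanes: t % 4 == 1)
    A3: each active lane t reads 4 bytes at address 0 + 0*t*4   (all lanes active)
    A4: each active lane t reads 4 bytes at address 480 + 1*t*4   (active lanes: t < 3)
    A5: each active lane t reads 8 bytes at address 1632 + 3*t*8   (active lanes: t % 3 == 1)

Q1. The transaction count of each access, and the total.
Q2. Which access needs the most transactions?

A1: 2 transactions
A2: 2 transactions
A3: 1 transaction
A4: 1 transaction
A5: 3 transactions

Answer: 2,2,1,1,3; total 9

Answer: A5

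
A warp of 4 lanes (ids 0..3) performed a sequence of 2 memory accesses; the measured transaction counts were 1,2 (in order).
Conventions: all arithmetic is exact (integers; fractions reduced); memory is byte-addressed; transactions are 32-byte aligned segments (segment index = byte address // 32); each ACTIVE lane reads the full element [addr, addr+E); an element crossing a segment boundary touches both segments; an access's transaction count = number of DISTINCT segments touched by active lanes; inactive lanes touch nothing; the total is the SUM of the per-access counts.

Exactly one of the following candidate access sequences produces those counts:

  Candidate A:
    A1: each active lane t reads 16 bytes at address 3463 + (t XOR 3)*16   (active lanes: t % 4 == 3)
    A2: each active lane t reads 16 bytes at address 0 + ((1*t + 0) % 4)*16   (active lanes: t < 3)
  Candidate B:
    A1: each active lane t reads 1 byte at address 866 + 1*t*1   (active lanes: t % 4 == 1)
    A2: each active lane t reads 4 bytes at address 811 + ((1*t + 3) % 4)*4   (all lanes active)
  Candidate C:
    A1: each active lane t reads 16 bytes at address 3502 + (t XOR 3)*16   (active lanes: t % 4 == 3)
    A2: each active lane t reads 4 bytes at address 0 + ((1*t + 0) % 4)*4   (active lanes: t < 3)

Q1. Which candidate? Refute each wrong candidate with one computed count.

B: A2 gives 1 transaction, not 2
C: A2 gives 1 transaction, not 2
A: all counts match (1,2)

Answer: A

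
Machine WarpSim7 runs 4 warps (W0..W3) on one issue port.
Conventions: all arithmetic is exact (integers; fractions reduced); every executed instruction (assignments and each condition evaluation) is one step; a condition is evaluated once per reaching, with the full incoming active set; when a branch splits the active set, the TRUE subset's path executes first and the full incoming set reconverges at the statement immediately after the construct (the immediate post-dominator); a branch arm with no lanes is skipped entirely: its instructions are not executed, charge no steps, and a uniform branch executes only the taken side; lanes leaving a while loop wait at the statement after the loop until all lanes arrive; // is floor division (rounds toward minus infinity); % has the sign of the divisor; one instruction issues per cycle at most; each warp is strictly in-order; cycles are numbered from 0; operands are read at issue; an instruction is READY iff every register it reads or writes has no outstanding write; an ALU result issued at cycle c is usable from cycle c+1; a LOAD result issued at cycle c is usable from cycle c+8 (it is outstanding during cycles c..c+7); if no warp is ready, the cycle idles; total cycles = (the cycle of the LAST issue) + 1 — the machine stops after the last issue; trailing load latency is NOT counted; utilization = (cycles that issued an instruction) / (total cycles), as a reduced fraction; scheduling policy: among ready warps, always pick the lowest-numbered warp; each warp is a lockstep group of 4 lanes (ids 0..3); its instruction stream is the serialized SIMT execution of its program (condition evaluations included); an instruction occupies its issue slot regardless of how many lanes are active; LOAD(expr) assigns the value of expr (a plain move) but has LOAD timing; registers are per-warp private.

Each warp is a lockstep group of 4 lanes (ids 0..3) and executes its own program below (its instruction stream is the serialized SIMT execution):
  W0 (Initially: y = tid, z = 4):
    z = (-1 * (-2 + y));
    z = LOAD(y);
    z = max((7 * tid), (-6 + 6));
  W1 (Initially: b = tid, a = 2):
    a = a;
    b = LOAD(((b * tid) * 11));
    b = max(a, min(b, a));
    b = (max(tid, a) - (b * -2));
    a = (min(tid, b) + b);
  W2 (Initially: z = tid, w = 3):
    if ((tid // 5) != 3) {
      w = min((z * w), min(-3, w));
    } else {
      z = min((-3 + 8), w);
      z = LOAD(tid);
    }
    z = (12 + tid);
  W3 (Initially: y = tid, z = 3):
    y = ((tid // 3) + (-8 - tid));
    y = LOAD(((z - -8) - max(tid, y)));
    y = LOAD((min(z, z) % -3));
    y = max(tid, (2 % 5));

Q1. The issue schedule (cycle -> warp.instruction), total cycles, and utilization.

cycle 0: W0.I0
cycle 1: W0.I1
cycle 2: W1.I0
cycle 3: W1.I1
cycle 4: W2.I0
cycle 5: W2.I1
cycle 6: W2.I2
cycle 7: W3.I0
cycle 8: W3.I1
cycle 9: W0.I2
cycle 10: idle
cycle 11: W1.I2
cycle 12: W1.I3
cycle 13: W1.I4
cycle 14: idle
cycle 15: idle
cycle 16: W3.I2
cycle 17: idle
cycle 18: idle
cycle 19: idle
cycle 20: idle
cycle 21: idle
cycle 22: idle
cycle 23: idle
cycle 24: W3.I3

Answer: 25 cycles, utilization 3/5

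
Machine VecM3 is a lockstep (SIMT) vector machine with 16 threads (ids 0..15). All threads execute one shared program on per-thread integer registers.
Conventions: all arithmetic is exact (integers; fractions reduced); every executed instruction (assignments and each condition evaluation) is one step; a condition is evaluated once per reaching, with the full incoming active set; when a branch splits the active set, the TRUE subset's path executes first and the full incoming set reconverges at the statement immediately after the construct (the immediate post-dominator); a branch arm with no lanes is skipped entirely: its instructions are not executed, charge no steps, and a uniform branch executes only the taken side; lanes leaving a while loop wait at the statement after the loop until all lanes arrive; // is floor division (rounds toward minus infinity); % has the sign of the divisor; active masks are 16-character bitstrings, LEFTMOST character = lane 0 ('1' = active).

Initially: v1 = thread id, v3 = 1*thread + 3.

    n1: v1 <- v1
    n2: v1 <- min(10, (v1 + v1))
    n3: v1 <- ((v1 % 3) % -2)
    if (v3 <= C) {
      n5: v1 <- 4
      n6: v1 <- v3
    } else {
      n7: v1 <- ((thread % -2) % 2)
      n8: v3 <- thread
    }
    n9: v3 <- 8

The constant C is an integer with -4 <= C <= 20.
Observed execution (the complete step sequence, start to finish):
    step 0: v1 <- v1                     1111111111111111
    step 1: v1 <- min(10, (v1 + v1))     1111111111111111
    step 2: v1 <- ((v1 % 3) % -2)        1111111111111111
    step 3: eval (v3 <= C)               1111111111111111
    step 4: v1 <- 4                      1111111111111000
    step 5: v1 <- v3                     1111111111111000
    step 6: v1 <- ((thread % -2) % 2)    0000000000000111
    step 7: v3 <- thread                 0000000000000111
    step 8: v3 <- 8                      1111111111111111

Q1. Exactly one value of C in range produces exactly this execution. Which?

Answer: C = 15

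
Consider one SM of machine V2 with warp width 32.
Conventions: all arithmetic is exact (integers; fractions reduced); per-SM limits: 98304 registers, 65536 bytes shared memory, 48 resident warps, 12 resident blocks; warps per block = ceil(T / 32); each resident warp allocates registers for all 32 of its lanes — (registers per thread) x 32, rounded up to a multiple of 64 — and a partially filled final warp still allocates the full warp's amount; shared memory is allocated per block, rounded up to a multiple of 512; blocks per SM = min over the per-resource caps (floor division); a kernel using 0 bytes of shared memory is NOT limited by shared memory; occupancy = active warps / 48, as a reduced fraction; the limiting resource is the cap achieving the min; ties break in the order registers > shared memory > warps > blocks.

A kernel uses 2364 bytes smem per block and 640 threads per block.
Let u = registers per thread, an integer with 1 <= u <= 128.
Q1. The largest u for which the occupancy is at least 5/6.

Answer: u = 76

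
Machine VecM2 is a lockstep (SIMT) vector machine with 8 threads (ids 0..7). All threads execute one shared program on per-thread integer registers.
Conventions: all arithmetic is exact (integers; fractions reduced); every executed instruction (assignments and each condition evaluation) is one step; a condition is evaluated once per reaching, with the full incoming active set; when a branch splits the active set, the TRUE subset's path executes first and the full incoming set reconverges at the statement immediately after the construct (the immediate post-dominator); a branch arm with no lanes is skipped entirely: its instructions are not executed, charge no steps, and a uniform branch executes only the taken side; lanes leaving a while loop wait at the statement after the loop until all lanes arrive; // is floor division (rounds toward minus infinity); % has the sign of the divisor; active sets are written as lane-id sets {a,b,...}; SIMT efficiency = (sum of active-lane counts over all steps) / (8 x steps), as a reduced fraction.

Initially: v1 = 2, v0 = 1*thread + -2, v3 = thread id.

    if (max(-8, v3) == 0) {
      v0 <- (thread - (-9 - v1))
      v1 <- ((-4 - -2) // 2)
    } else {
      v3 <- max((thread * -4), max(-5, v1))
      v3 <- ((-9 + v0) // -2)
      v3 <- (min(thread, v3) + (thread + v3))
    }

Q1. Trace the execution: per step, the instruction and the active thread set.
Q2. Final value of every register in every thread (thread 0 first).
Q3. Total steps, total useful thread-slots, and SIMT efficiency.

step 0: eval (max(-8, v3) == 0)      {0,1,2,3,4,5,6,7}
step 1: v0 <- (thread - (-9 - v1))   {0}
step 2: v1 <- ((-4 - -2) // 2)       {0}
step 3: v3 <- max((thread * -4), max(-5, v1)) {1,2,3,4,5,6,7}
step 4: v3 <- ((-9 + v0) // -2)      {1,2,3,4,5,6,7}
step 5: v3 <- (min(thread, v3) + (thread + v3)) {1,2,3,4,5,6,7}

Answer: 6 steps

v1: -1,2,2,2,2,2,2,2
v0: 11,-1,0,1,2,3,4,5
v3: 0,7,8,10,10,11,10,11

steps = 6; useful = 31; efficiency = 31/48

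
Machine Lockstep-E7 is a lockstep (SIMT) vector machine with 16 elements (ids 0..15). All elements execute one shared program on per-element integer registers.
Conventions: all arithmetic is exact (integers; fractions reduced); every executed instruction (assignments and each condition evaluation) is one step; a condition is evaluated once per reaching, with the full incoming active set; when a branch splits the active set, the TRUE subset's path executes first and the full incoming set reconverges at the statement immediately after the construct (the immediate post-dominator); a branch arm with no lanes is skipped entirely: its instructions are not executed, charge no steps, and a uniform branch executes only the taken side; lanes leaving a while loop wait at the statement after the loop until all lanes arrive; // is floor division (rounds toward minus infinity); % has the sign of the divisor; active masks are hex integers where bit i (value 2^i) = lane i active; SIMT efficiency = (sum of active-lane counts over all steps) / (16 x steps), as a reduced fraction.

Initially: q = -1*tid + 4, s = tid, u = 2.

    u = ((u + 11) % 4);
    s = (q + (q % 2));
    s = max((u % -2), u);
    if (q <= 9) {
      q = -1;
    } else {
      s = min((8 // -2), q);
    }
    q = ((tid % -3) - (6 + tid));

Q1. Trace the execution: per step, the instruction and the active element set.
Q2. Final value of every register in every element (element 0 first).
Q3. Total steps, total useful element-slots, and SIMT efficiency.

step 0: u <- ((u + 11) % 4)          0xffff
step 1: s <- (q + (q % 2))           0xffff
step 2: s <- max((u % -2), u)        0xffff
step 3: eval (q <= 9)                0xffff
step 4: q <- -1                      0xffff
step 5: q <- ((tid % -3) - (6 + tid)) 0xffff

Answer: 6 steps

q: -6,-9,-9,-9,-12,-12,-12,-15,-15,-15,-18,-18,-18,-21,-21,-21
s: 1,1,1,1,1,1,1,1,1,1,1,1,1,1,1,1
u: 1,1,1,1,1,1,1,1,1,1,1,1,1,1,1,1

steps = 6; useful = 96; efficiency = 96/96 = 1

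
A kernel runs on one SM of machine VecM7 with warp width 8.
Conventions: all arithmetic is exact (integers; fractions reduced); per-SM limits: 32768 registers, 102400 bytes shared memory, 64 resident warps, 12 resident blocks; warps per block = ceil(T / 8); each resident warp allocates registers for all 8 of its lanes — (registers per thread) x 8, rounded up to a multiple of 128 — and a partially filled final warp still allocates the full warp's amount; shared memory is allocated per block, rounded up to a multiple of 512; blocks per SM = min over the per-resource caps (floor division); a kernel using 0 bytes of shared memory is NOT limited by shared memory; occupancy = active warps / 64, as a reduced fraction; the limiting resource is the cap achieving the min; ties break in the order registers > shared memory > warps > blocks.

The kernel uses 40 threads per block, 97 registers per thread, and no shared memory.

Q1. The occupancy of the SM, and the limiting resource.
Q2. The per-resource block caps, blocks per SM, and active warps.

Answer: occupancy 35/64, limited by registers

registers: 7 blocks
shared memory: no limit (kernel uses none)
warps: 12 blocks
blocks: 12 blocks

Answer: 7 blocks, 35 active warps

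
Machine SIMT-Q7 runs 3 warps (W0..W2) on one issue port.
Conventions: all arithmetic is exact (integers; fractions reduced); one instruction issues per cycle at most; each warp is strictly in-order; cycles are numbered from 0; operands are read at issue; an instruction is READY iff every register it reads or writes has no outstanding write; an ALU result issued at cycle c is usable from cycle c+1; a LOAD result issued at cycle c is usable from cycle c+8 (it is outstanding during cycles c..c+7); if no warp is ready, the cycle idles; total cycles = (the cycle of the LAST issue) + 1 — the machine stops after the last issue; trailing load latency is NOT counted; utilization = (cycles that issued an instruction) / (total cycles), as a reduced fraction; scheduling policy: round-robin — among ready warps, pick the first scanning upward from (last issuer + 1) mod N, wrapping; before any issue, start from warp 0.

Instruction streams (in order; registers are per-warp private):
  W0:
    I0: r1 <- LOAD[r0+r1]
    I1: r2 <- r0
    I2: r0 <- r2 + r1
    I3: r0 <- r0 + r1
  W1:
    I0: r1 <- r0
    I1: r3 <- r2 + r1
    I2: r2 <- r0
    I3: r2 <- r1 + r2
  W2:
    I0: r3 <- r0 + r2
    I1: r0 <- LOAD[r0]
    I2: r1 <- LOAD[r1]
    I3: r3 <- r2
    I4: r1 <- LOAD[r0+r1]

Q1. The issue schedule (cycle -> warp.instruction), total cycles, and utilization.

cycle 0: W0.I0
cycle 1: W1.I0
cycle 2: W2.I0
cycle 3: W0.I1
cycle 4: W1.I1
cycle 5: W2.I1
cycle 6: W1.I2
cycle 7: W2.I2
cycle 8: W0.I2
cycle 9: W1.I3
cycle 10: W2.I3
cycle 11: W0.I3
cycle 12: idle
cycle 13: idle
cycle 14: idle
cycle 15: W2.I4

Answer: 16 cycles, utilization 13/16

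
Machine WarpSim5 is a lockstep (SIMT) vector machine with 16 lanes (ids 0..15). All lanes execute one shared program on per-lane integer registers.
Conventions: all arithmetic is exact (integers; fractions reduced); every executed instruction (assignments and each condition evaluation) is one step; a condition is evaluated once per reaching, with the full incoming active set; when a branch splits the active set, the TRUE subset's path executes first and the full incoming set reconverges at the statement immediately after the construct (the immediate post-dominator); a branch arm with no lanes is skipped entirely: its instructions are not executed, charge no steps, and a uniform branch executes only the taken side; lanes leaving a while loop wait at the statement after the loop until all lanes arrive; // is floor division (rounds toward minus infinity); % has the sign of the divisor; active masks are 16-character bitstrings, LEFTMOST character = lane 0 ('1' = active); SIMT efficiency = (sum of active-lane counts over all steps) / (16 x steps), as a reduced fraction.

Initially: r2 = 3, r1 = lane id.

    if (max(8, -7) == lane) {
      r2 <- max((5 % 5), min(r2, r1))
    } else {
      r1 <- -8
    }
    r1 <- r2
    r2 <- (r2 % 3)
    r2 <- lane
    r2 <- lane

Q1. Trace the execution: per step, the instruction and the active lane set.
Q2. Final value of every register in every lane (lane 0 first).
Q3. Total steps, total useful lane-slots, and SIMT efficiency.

step 0: eval (max(8, -7) == lane)    1111111111111111
step 1: r2 <- max((5 % 5), min(r2, r1)) 0000000010000000
step 2: r1 <- -8                     1111111101111111
step 3: r1 <- r2                     1111111111111111
step 4: r2 <- (r2 % 3)               1111111111111111
step 5: r2 <- lane                   1111111111111111
step 6: r2 <- lane                   1111111111111111

Answer: 7 steps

r2: 0,1,2,3,4,5,6,7,8,9,10,11,12,13,14,15
r1: 3,3,3,3,3,3,3,3,3,3,3,3,3,3,3,3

steps = 7; useful = 96; efficiency = 96/112 = 6/7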